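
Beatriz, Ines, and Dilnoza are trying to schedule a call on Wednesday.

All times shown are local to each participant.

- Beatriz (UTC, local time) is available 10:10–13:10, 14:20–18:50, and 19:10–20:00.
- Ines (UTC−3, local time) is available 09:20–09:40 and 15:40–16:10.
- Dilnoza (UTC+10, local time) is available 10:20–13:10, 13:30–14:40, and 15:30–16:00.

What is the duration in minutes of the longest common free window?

Beatriz → UTC: 10:10–13:10, 14:20–18:50, 19:10–20:00.
Ines → UTC: 12:20–12:40, 18:40–19:10.
Dilnoza → UTC: 00:20–03:10, 03:30–04:40, 05:30–06:00.
Beatriz ∩ Ines: 12:20–12:40, 18:40–18:50.
Beatriz ∩ Ines ∩ Dilnoza: (none).
No common window.

0 minutes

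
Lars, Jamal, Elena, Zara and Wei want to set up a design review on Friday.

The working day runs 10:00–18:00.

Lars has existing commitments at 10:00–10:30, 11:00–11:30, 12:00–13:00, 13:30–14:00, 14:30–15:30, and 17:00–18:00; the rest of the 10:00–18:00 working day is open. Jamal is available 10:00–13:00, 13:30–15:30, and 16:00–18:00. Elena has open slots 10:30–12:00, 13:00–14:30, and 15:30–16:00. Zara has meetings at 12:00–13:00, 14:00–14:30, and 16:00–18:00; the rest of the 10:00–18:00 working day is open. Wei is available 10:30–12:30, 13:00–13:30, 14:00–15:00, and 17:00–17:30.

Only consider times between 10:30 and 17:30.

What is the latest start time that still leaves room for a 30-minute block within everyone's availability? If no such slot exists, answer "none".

11:30

Lars free within 10:00–18:00: 10:30–11:00, 11:30–12:00, 13:00–13:30, 14:00–14:30, 15:30–17:00.
Zara free within 10:00–18:00: 10:00–12:00, 13:00–14:00, 14:30–16:00.
Lars ∩ Jamal: 10:30–11:00, 11:30–12:00, 14:00–14:30, 16:00–17:00.
Lars ∩ Jamal ∩ Elena: 10:30–11:00, 11:30–12:00, 14:00–14:30.
Lars ∩ Jamal ∩ Elena ∩ Zara: 10:30–11:00, 11:30–12:00.
Lars ∩ Jamal ∩ Elena ∩ Zara ∩ Wei: 10:30–11:00, 11:30–12:00.
Restricted to 10:30–17:30: 10:30–11:00, 11:30–12:00.
Windows ≥ 30 min: 10:30–11:00, 11:30–12:00.
Latest start in the last window 11:30–12:00 is 12:00 − 30 min = 11:30.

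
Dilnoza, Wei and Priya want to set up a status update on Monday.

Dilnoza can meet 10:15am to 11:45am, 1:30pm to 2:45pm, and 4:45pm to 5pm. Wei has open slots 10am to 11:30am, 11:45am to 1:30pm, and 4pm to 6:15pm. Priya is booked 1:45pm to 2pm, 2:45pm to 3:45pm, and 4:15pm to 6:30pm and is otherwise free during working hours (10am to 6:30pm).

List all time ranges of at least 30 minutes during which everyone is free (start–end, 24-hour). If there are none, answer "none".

10:15–11:30

Priya free within 10:00–18:30: 10:00–13:45, 14:00–14:45, 15:45–16:15.
Dilnoza ∩ Wei: 10:15–11:30, 16:45–17:00.
Dilnoza ∩ Wei ∩ Priya: 10:15–11:30.
Windows ≥ 30 min: 10:15–11:30.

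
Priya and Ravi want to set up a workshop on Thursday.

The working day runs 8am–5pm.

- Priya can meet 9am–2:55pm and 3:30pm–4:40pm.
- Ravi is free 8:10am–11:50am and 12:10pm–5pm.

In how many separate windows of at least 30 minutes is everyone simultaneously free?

Priya ∩ Ravi: 09:00–11:50, 12:10–14:55, 15:30–16:40.
Windows ≥ 30 min: 09:00–11:50, 12:10–14:55, 15:30–16:40.
That's 3 windows.

3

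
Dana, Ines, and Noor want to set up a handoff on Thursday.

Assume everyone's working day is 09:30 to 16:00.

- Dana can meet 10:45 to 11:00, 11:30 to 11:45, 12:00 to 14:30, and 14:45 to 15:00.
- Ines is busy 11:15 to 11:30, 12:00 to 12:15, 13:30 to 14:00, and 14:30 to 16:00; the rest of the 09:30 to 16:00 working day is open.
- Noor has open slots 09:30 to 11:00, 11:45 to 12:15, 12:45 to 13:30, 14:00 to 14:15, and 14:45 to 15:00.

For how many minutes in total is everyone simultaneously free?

75 minutes

Ines free within 09:30–16:00: 09:30–11:15, 11:30–12:00, 12:15–13:30, 14:00–14:30.
Dana ∩ Ines: 10:45–11:00, 11:30–11:45, 12:15–13:30, 14:00–14:30.
Dana ∩ Ines ∩ Noor: 10:45–11:00, 12:45–13:30, 14:00–14:15.
Total common minutes: 15 + 45 + 15 = 75.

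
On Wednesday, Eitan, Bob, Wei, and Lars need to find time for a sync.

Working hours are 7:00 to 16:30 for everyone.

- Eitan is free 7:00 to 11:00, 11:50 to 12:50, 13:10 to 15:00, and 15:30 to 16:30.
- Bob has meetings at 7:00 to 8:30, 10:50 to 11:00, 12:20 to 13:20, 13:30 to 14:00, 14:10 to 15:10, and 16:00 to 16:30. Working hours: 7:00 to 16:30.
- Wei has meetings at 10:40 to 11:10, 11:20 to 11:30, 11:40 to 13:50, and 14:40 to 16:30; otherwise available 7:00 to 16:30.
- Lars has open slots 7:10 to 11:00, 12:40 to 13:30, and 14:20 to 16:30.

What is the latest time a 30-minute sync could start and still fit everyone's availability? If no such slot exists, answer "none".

Bob free within 07:00–16:30: 08:30–10:50, 11:00–12:20, 13:20–13:30, 14:00–14:10, 15:10–16:00.
Wei free within 07:00–16:30: 07:00–10:40, 11:10–11:20, 11:30–11:40, 13:50–14:40.
Eitan ∩ Bob: 08:30–10:50, 11:50–12:20, 13:20–13:30, 14:00–14:10, 15:30–16:00.
Eitan ∩ Bob ∩ Wei: 08:30–10:40, 14:00–14:10.
Eitan ∩ Bob ∩ Wei ∩ Lars: 08:30–10:40.
Windows ≥ 30 min: 08:30–10:40.
Latest start in the last window 08:30–10:40 is 10:40 − 30 min = 10:10.

10:10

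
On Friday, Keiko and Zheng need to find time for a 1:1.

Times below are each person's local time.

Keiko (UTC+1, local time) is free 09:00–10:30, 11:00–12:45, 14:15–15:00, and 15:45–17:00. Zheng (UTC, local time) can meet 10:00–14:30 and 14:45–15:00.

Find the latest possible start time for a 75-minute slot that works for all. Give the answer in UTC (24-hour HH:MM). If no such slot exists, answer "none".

Keiko → UTC: 08:00–09:30, 10:00–11:45, 13:15–14:00, 14:45–16:00.
Zheng → UTC: 10:00–14:30, 14:45–15:00.
Keiko ∩ Zheng: 10:00–11:45, 13:15–14:00, 14:45–15:00.
Windows ≥ 75 min: 10:00–11:45.
Latest start in the last window 10:00–11:45 is 11:45 − 75 min = 10:30.

10:30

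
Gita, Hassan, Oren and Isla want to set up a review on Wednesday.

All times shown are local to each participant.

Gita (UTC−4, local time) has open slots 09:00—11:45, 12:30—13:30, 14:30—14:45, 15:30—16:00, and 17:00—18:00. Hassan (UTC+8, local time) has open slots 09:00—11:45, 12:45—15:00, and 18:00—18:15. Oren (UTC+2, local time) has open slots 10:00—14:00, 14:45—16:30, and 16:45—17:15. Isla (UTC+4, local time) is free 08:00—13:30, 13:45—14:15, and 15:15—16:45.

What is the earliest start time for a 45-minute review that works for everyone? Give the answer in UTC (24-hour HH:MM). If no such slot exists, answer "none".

Gita → UTC: 13:00–15:45, 16:30–17:30, 18:30–18:45, 19:30–20:00, 21:00–22:00.
Hassan → UTC: 01:00–03:45, 04:45–07:00, 10:00–10:15.
Oren → UTC: 08:00–12:00, 12:45–14:30, 14:45–15:15.
Isla → UTC: 04:00–09:30, 09:45–10:15, 11:15–12:45.
Gita ∩ Hassan: (none).
Gita ∩ Hassan ∩ Oren: (none).
Gita ∩ Hassan ∩ Oren ∩ Isla: (none).
Windows ≥ 45 min: (none).

none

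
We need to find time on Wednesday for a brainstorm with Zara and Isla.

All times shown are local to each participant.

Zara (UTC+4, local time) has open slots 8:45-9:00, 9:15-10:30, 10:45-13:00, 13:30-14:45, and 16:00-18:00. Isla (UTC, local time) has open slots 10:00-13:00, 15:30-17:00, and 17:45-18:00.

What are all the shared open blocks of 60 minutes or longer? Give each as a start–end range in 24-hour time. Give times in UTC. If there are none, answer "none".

12:00–13:00

Zara → UTC: 04:45–05:00, 05:15–06:30, 06:45–09:00, 09:30–10:45, 12:00–14:00.
Isla → UTC: 10:00–13:00, 15:30–17:00, 17:45–18:00.
Zara ∩ Isla: 10:00–10:45, 12:00–13:00.
Windows ≥ 60 min: 12:00–13:00.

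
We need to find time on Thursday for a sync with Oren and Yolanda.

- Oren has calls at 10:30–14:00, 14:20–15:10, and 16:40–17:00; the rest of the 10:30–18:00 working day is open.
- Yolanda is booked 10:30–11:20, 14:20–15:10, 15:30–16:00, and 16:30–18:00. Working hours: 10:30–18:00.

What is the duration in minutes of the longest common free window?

30 minutes

Oren free within 10:30–18:00: 14:00–14:20, 15:10–16:40, 17:00–18:00.
Yolanda free within 10:30–18:00: 11:20–14:20, 15:10–15:30, 16:00–16:30.
Oren ∩ Yolanda: 14:00–14:20, 15:10–15:30, 16:00–16:30.
Common window lengths: 20, 20, 30 min; longest is 30.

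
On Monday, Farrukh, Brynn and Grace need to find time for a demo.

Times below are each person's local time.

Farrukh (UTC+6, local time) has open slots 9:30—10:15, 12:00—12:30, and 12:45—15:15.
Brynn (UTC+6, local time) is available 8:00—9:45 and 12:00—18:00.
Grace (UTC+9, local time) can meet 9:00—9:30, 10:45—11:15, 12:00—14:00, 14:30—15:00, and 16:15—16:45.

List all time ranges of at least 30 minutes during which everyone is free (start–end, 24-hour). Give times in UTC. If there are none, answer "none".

Farrukh → UTC: 03:30–04:15, 06:00–06:30, 06:45–09:15.
Brynn → UTC: 02:00–03:45, 06:00–12:00.
Grace → UTC: 00:00–00:30, 01:45–02:15, 03:00–05:00, 05:30–06:00, 07:15–07:45.
Farrukh ∩ Brynn: 03:30–03:45, 06:00–06:30, 06:45–09:15.
Farrukh ∩ Brynn ∩ Grace: 03:30–03:45, 07:15–07:45.
Windows ≥ 30 min: 07:15–07:45.

07:15–07:45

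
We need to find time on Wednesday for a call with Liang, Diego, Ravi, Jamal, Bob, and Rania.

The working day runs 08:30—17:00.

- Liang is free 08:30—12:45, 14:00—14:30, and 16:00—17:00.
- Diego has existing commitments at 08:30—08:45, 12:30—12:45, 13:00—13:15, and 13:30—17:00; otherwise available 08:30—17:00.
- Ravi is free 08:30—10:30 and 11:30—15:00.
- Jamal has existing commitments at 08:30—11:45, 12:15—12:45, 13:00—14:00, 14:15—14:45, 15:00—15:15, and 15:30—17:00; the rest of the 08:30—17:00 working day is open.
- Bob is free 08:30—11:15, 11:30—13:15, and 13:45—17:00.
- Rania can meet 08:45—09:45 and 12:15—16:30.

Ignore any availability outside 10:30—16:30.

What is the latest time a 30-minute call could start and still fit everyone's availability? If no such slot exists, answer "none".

none

Diego free within 08:30–17:00: 08:45–12:30, 12:45–13:00, 13:15–13:30.
Jamal free within 08:30–17:00: 11:45–12:15, 12:45–13:00, 14:00–14:15, 14:45–15:00, 15:15–15:30.
Liang ∩ Diego: 08:45–12:30.
Liang ∩ Diego ∩ Ravi: 08:45–10:30, 11:30–12:30.
Liang ∩ Diego ∩ Ravi ∩ Jamal: 11:45–12:15.
Liang ∩ Diego ∩ Ravi ∩ Jamal ∩ Bob: 11:45–12:15.
Liang ∩ Diego ∩ Ravi ∩ Jamal ∩ Bob ∩ Rania: (none).
Restricted to 10:30–16:30: (none).
Windows ≥ 30 min: (none).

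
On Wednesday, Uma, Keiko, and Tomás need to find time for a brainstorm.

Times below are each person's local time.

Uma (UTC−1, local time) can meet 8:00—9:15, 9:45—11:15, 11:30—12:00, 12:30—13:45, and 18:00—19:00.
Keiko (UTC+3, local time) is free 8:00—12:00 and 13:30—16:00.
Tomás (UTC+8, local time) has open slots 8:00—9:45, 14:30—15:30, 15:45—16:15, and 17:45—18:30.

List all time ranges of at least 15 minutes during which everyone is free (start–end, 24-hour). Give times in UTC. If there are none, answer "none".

Uma → UTC: 09:00–10:15, 10:45–12:15, 12:30–13:00, 13:30–14:45, 19:00–20:00.
Keiko → UTC: 05:00–09:00, 10:30–13:00.
Tomás → UTC: 00:00–01:45, 06:30–07:30, 07:45–08:15, 09:45–10:30.
Uma ∩ Keiko: 10:45–12:15, 12:30–13:00.
Uma ∩ Keiko ∩ Tomás: (none).
Windows ≥ 15 min: (none).

none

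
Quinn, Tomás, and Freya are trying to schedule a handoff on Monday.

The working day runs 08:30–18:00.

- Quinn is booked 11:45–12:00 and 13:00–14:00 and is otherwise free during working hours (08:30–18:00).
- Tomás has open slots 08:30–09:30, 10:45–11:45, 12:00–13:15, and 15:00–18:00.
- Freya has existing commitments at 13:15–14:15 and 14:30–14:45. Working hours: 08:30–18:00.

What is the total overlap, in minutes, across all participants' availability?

360 minutes

Quinn free within 08:30–18:00: 08:30–11:45, 12:00–13:00, 14:00–18:00.
Freya free within 08:30–18:00: 08:30–13:15, 14:15–14:30, 14:45–18:00.
Quinn ∩ Tomás: 08:30–09:30, 10:45–11:45, 12:00–13:00, 15:00–18:00.
Quinn ∩ Tomás ∩ Freya: 08:30–09:30, 10:45–11:45, 12:00–13:00, 15:00–18:00.
Total common minutes: 60 + 60 + 60 + 180 = 360.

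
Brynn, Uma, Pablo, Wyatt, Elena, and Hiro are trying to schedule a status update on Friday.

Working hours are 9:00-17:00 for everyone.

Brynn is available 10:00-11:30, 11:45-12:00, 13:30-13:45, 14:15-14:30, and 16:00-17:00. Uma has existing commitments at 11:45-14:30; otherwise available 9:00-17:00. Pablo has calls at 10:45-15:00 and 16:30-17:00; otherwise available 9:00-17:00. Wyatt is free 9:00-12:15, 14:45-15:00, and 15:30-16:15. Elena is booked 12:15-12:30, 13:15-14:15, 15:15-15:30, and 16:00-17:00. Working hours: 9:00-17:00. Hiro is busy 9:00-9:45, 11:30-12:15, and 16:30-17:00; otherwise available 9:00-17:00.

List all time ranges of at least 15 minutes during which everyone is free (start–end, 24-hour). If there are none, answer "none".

10:00–10:45

Uma free within 09:00–17:00: 09:00–11:45, 14:30–17:00.
Pablo free within 09:00–17:00: 09:00–10:45, 15:00–16:30.
Elena free within 09:00–17:00: 09:00–12:15, 12:30–13:15, 14:15–15:15, 15:30–16:00.
Hiro free within 09:00–17:00: 09:45–11:30, 12:15–16:30.
Brynn ∩ Uma: 10:00–11:30, 16:00–17:00.
Brynn ∩ Uma ∩ Pablo: 10:00–10:45, 16:00–16:30.
Brynn ∩ Uma ∩ Pablo ∩ Wyatt: 10:00–10:45, 16:00–16:15.
Brynn ∩ Uma ∩ Pablo ∩ Wyatt ∩ Elena: 10:00–10:45.
Brynn ∩ Uma ∩ Pablo ∩ Wyatt ∩ Elena ∩ Hiro: 10:00–10:45.
Windows ≥ 15 min: 10:00–10:45.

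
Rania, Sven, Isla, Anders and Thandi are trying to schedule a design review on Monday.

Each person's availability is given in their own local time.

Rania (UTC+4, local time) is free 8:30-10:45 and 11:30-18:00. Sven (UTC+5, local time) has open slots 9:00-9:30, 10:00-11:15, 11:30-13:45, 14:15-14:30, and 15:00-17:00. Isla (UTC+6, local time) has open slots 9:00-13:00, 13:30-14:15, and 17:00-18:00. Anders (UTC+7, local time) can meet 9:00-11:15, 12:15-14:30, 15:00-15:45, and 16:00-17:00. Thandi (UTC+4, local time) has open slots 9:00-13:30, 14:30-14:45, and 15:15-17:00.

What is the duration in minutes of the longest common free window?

60 minutes

Rania → UTC: 04:30–06:45, 07:30–14:00.
Sven → UTC: 04:00–04:30, 05:00–06:15, 06:30–08:45, 09:15–09:30, 10:00–12:00.
Isla → UTC: 03:00–07:00, 07:30–08:15, 11:00–12:00.
Anders → UTC: 02:00–04:15, 05:15–07:30, 08:00–08:45, 09:00–10:00.
Thandi → UTC: 05:00–09:30, 10:30–10:45, 11:15–13:00.
Rania ∩ Sven: 05:00–06:15, 06:30–06:45, 07:30–08:45, 09:15–09:30, 10:00–12:00.
Rania ∩ Sven ∩ Isla: 05:00–06:15, 06:30–06:45, 07:30–08:15, 11:00–12:00.
Rania ∩ Sven ∩ Isla ∩ Anders: 05:15–06:15, 06:30–06:45, 08:00–08:15.
Rania ∩ Sven ∩ Isla ∩ Anders ∩ Thandi: 05:15–06:15, 06:30–06:45, 08:00–08:15.
Common window lengths: 60, 15, 15 min; longest is 60.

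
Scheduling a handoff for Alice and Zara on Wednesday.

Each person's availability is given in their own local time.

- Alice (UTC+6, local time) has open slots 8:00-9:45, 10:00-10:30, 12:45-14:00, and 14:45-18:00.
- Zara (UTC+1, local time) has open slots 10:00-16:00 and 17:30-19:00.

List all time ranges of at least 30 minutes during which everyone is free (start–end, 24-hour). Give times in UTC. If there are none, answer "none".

Alice → UTC: 02:00–03:45, 04:00–04:30, 06:45–08:00, 08:45–12:00.
Zara → UTC: 09:00–15:00, 16:30–18:00.
Alice ∩ Zara: 09:00–12:00.
Windows ≥ 30 min: 09:00–12:00.

09:00–12:00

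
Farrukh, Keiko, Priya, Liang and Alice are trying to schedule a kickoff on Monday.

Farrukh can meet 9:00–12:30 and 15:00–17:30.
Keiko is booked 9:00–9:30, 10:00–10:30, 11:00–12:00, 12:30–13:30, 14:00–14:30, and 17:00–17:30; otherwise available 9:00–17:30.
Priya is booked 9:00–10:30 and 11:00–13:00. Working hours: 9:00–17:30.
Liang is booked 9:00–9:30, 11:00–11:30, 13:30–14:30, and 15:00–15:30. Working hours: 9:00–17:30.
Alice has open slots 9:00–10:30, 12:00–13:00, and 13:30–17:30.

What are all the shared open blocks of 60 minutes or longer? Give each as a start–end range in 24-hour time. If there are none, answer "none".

15:30–17:00

Keiko free within 09:00–17:30: 09:30–10:00, 10:30–11:00, 12:00–12:30, 13:30–14:00, 14:30–17:00.
Priya free within 09:00–17:30: 10:30–11:00, 13:00–17:30.
Liang free within 09:00–17:30: 09:30–11:00, 11:30–13:30, 14:30–15:00, 15:30–17:30.
Farrukh ∩ Keiko: 09:30–10:00, 10:30–11:00, 12:00–12:30, 15:00–17:00.
Farrukh ∩ Keiko ∩ Priya: 10:30–11:00, 15:00–17:00.
Farrukh ∩ Keiko ∩ Priya ∩ Liang: 10:30–11:00, 15:30–17:00.
Farrukh ∩ Keiko ∩ Priya ∩ Liang ∩ Alice: 15:30–17:00.
Windows ≥ 60 min: 15:30–17:00.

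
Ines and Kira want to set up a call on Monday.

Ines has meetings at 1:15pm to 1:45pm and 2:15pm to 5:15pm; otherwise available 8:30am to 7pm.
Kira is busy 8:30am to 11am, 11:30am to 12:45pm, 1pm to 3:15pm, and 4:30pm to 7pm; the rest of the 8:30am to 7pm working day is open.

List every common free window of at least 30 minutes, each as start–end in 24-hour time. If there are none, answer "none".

Ines free within 08:30–19:00: 08:30–13:15, 13:45–14:15, 17:15–19:00.
Kira free within 08:30–19:00: 11:00–11:30, 12:45–13:00, 15:15–16:30.
Ines ∩ Kira: 11:00–11:30, 12:45–13:00.
Windows ≥ 30 min: 11:00–11:30.

11:00–11:30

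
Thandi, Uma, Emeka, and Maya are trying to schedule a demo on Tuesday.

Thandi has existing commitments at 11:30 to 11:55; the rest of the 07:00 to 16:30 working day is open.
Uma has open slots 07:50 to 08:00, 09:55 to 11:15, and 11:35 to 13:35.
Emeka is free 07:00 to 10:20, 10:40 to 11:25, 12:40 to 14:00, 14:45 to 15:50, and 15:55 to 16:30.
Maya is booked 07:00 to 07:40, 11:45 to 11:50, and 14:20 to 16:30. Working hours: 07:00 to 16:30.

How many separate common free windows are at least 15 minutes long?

Thandi free within 07:00–16:30: 07:00–11:30, 11:55–16:30.
Maya free within 07:00–16:30: 07:40–11:45, 11:50–14:20.
Thandi ∩ Uma: 07:50–08:00, 09:55–11:15, 11:55–13:35.
Thandi ∩ Uma ∩ Emeka: 07:50–08:00, 09:55–10:20, 10:40–11:15, 12:40–13:35.
Thandi ∩ Uma ∩ Emeka ∩ Maya: 07:50–08:00, 09:55–10:20, 10:40–11:15, 12:40–13:35.
Windows ≥ 15 min: 09:55–10:20, 10:40–11:15, 12:40–13:35.
That's 3 windows.

3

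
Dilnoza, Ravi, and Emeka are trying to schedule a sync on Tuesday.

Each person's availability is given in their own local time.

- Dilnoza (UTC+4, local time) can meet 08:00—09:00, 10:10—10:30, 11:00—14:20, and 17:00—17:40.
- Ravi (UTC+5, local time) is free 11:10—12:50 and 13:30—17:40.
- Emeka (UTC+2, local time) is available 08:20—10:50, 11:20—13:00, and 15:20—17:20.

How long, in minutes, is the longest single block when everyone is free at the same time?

60 minutes

Dilnoza → UTC: 04:00–05:00, 06:10–06:30, 07:00–10:20, 13:00–13:40.
Ravi → UTC: 06:10–07:50, 08:30–12:40.
Emeka → UTC: 06:20–08:50, 09:20–11:00, 13:20–15:20.
Dilnoza ∩ Ravi: 06:10–06:30, 07:00–07:50, 08:30–10:20.
Dilnoza ∩ Ravi ∩ Emeka: 06:20–06:30, 07:00–07:50, 08:30–08:50, 09:20–10:20.
Common window lengths: 10, 50, 20, 60 min; longest is 60.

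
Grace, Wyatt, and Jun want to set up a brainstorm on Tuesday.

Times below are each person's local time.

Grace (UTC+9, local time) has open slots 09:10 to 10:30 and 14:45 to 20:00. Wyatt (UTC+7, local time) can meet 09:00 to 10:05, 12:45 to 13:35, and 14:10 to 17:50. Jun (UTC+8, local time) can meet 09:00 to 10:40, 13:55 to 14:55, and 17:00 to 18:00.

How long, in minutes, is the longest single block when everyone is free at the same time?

60 minutes

Grace → UTC: 00:10–01:30, 05:45–11:00.
Wyatt → UTC: 02:00–03:05, 05:45–06:35, 07:10–10:50.
Jun → UTC: 01:00–02:40, 05:55–06:55, 09:00–10:00.
Grace ∩ Wyatt: 05:45–06:35, 07:10–10:50.
Grace ∩ Wyatt ∩ Jun: 05:55–06:35, 09:00–10:00.
Common window lengths: 40, 60 min; longest is 60.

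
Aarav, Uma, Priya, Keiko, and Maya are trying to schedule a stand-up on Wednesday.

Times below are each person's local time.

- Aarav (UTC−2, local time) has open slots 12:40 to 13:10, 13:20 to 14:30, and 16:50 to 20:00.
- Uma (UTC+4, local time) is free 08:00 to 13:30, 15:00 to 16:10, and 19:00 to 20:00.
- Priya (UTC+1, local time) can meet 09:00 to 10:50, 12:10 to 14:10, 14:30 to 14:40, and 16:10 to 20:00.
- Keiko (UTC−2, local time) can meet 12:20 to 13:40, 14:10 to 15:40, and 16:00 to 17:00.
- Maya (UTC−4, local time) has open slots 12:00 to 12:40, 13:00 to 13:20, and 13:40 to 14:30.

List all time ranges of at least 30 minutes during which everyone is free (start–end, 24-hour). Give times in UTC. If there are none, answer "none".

none

Aarav → UTC: 14:40–15:10, 15:20–16:30, 18:50–22:00.
Uma → UTC: 04:00–09:30, 11:00–12:10, 15:00–16:00.
Priya → UTC: 08:00–09:50, 11:10–13:10, 13:30–13:40, 15:10–19:00.
Keiko → UTC: 14:20–15:40, 16:10–17:40, 18:00–19:00.
Maya → UTC: 16:00–16:40, 17:00–17:20, 17:40–18:30.
Aarav ∩ Uma: 15:00–15:10, 15:20–16:00.
Aarav ∩ Uma ∩ Priya: 15:20–16:00.
Aarav ∩ Uma ∩ Priya ∩ Keiko: 15:20–15:40.
Aarav ∩ Uma ∩ Priya ∩ Keiko ∩ Maya: (none).
Windows ≥ 30 min: (none).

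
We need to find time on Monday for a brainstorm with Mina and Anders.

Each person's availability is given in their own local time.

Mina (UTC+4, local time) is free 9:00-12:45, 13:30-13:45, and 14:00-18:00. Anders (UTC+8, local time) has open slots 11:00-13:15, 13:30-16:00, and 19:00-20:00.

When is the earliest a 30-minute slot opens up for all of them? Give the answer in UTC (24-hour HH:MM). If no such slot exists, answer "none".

05:30

Mina → UTC: 05:00–08:45, 09:30–09:45, 10:00–14:00.
Anders → UTC: 03:00–05:15, 05:30–08:00, 11:00–12:00.
Mina ∩ Anders: 05:00–05:15, 05:30–08:00, 11:00–12:00.
Windows ≥ 30 min: 05:30–08:00, 11:00–12:00.
Earliest such window starts at 05:30.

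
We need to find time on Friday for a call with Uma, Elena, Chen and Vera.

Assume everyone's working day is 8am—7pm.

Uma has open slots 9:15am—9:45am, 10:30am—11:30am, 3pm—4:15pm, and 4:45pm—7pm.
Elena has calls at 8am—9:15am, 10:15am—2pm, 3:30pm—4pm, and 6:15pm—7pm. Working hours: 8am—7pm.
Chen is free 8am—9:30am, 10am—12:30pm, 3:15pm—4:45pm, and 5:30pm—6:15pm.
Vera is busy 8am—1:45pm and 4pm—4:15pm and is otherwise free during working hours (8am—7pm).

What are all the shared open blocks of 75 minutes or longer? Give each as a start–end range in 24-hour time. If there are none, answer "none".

none

Elena free within 08:00–19:00: 09:15–10:15, 14:00–15:30, 16:00–18:15.
Vera free within 08:00–19:00: 13:45–16:00, 16:15–19:00.
Uma ∩ Elena: 09:15–09:45, 15:00–15:30, 16:00–16:15, 16:45–18:15.
Uma ∩ Elena ∩ Chen: 09:15–09:30, 15:15–15:30, 16:00–16:15, 17:30–18:15.
Uma ∩ Elena ∩ Chen ∩ Vera: 15:15–15:30, 17:30–18:15.
Windows ≥ 75 min: (none).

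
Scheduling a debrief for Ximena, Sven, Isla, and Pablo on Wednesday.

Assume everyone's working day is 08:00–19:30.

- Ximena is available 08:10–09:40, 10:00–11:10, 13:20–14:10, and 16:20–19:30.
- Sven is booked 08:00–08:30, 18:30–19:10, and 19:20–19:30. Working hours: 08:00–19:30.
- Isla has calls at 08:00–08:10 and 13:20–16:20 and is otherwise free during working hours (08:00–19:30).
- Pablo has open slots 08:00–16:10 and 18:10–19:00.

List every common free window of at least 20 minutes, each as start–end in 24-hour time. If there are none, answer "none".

08:30–09:40, 10:00–11:10, 18:10–18:30

Sven free within 08:00–19:30: 08:30–18:30, 19:10–19:20.
Isla free within 08:00–19:30: 08:10–13:20, 16:20–19:30.
Ximena ∩ Sven: 08:30–09:40, 10:00–11:10, 13:20–14:10, 16:20–18:30, 19:10–19:20.
Ximena ∩ Sven ∩ Isla: 08:30–09:40, 10:00–11:10, 16:20–18:30, 19:10–19:20.
Ximena ∩ Sven ∩ Isla ∩ Pablo: 08:30–09:40, 10:00–11:10, 18:10–18:30.
Windows ≥ 20 min: 08:30–09:40, 10:00–11:10, 18:10–18:30.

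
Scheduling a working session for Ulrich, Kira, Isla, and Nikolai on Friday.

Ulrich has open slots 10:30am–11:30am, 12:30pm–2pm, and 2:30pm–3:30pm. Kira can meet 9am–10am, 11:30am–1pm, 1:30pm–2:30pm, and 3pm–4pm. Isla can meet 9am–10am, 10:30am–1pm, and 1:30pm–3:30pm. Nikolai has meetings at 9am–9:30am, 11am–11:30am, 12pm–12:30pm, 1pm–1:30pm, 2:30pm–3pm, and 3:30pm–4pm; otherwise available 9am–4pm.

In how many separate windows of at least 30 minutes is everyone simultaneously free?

3

Nikolai free within 09:00–16:00: 09:30–11:00, 11:30–12:00, 12:30–13:00, 13:30–14:30, 15:00–15:30.
Ulrich ∩ Kira: 12:30–13:00, 13:30–14:00, 15:00–15:30.
Ulrich ∩ Kira ∩ Isla: 12:30–13:00, 13:30–14:00, 15:00–15:30.
Ulrich ∩ Kira ∩ Isla ∩ Nikolai: 12:30–13:00, 13:30–14:00, 15:00–15:30.
Windows ≥ 30 min: 12:30–13:00, 13:30–14:00, 15:00–15:30.
That's 3 windows.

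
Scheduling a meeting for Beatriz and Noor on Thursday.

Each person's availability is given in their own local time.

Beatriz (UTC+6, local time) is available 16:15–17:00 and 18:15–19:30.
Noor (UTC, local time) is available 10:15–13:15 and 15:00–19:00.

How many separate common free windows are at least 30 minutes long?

Beatriz → UTC: 10:15–11:00, 12:15–13:30.
Noor → UTC: 10:15–13:15, 15:00–19:00.
Beatriz ∩ Noor: 10:15–11:00, 12:15–13:15.
Windows ≥ 30 min: 10:15–11:00, 12:15–13:15.
That's 2 windows.

2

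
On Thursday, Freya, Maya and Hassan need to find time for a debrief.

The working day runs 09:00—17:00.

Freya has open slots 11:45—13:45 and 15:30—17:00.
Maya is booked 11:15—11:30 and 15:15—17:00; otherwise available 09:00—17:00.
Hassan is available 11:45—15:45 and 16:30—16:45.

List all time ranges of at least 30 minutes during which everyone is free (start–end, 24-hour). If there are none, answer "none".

11:45–13:45

Maya free within 09:00–17:00: 09:00–11:15, 11:30–15:15.
Freya ∩ Maya: 11:45–13:45.
Freya ∩ Maya ∩ Hassan: 11:45–13:45.
Windows ≥ 30 min: 11:45–13:45.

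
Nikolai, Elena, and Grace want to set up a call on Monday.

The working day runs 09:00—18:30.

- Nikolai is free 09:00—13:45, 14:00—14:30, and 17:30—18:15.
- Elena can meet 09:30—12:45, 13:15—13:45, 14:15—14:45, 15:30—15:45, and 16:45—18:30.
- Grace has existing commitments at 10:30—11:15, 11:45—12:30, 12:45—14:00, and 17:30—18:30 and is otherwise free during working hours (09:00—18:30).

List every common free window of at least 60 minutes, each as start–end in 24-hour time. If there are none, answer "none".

09:30–10:30

Grace free within 09:00–18:30: 09:00–10:30, 11:15–11:45, 12:30–12:45, 14:00–17:30.
Nikolai ∩ Elena: 09:30–12:45, 13:15–13:45, 14:15–14:30, 17:30–18:15.
Nikolai ∩ Elena ∩ Grace: 09:30–10:30, 11:15–11:45, 12:30–12:45, 14:15–14:30.
Windows ≥ 60 min: 09:30–10:30.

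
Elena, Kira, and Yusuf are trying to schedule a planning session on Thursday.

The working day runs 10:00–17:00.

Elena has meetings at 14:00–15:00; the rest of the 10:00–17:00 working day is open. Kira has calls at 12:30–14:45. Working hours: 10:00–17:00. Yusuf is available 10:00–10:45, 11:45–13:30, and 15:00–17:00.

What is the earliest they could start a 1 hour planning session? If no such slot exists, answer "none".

Elena free within 10:00–17:00: 10:00–14:00, 15:00–17:00.
Kira free within 10:00–17:00: 10:00–12:30, 14:45–17:00.
Elena ∩ Kira: 10:00–12:30, 15:00–17:00.
Elena ∩ Kira ∩ Yusuf: 10:00–10:45, 11:45–12:30, 15:00–17:00.
Windows ≥ 60 min: 15:00–17:00.
Earliest such window starts at 15:00.

15:00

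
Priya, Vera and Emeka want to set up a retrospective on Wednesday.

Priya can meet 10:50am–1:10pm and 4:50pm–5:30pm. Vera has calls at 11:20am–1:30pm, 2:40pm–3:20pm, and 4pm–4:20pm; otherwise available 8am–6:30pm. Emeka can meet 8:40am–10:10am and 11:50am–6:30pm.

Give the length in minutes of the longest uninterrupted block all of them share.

40 minutes

Vera free within 08:00–18:30: 08:00–11:20, 13:30–14:40, 15:20–16:00, 16:20–18:30.
Priya ∩ Vera: 10:50–11:20, 16:50–17:30.
Priya ∩ Vera ∩ Emeka: 16:50–17:30.
Single common window of 40 minutes.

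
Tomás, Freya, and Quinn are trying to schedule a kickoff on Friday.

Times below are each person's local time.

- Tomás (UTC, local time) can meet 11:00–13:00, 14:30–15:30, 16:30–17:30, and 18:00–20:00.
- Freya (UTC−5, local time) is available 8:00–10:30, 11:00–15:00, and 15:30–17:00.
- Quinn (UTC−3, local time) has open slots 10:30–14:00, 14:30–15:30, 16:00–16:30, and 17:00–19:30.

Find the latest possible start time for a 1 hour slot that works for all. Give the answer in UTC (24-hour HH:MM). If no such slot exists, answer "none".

14:30

Tomás → UTC: 11:00–13:00, 14:30–15:30, 16:30–17:30, 18:00–20:00.
Freya → UTC: 13:00–15:30, 16:00–20:00, 20:30–22:00.
Quinn → UTC: 13:30–17:00, 17:30–18:30, 19:00–19:30, 20:00–22:30.
Tomás ∩ Freya: 14:30–15:30, 16:30–17:30, 18:00–20:00.
Tomás ∩ Freya ∩ Quinn: 14:30–15:30, 16:30–17:00, 18:00–18:30, 19:00–19:30.
Windows ≥ 60 min: 14:30–15:30.
Latest start in the last window 14:30–15:30 is 15:30 − 60 min = 14:30.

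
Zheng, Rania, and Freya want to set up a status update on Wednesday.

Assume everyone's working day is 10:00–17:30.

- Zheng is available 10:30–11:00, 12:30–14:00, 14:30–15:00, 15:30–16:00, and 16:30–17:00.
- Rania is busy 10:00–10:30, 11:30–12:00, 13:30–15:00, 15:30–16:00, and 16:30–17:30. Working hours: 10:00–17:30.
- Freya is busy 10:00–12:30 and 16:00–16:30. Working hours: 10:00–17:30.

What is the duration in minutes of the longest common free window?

Rania free within 10:00–17:30: 10:30–11:30, 12:00–13:30, 15:00–15:30, 16:00–16:30.
Freya free within 10:00–17:30: 12:30–16:00, 16:30–17:30.
Zheng ∩ Rania: 10:30–11:00, 12:30–13:30.
Zheng ∩ Rania ∩ Freya: 12:30–13:30.
Single common window of 60 minutes.

60 minutes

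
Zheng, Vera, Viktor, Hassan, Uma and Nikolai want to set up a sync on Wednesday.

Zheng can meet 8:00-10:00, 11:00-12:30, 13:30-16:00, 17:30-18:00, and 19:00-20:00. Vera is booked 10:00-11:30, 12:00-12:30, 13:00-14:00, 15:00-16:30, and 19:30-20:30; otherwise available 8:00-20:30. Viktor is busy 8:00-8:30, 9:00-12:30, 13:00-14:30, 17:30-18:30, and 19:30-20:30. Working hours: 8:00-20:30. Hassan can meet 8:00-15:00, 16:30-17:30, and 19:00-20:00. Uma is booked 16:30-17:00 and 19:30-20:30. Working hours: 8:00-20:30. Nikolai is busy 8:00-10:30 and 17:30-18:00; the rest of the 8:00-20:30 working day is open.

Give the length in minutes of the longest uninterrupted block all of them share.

30 minutes

Vera free within 08:00–20:30: 08:00–10:00, 11:30–12:00, 12:30–13:00, 14:00–15:00, 16:30–19:30.
Viktor free within 08:00–20:30: 08:30–09:00, 12:30–13:00, 14:30–17:30, 18:30–19:30.
Uma free within 08:00–20:30: 08:00–16:30, 17:00–19:30.
Nikolai free within 08:00–20:30: 10:30–17:30, 18:00–20:30.
Zheng ∩ Vera: 08:00–10:00, 11:30–12:00, 14:00–15:00, 17:30–18:00, 19:00–19:30.
Zheng ∩ Vera ∩ Viktor: 08:30–09:00, 14:30–15:00, 19:00–19:30.
Zheng ∩ Vera ∩ Viktor ∩ Hassan: 08:30–09:00, 14:30–15:00, 19:00–19:30.
Zheng ∩ Vera ∩ Viktor ∩ Hassan ∩ Uma: 08:30–09:00, 14:30–15:00, 19:00–19:30.
Zheng ∩ Vera ∩ Viktor ∩ Hassan ∩ Uma ∩ Nikolai: 14:30–15:00, 19:00–19:30.
Common window lengths: 30, 30 min; longest is 30.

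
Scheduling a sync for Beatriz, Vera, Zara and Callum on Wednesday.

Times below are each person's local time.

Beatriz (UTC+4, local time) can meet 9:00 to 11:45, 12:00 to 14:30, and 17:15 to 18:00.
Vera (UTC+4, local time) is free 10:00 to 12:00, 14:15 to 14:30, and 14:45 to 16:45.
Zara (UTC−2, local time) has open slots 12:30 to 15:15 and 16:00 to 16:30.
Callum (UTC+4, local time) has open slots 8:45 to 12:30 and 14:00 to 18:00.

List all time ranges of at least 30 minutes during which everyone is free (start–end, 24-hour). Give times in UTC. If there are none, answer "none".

none

Beatriz → UTC: 05:00–07:45, 08:00–10:30, 13:15–14:00.
Vera → UTC: 06:00–08:00, 10:15–10:30, 10:45–12:45.
Zara → UTC: 14:30–17:15, 18:00–18:30.
Callum → UTC: 04:45–08:30, 10:00–14:00.
Beatriz ∩ Vera: 06:00–07:45, 10:15–10:30.
Beatriz ∩ Vera ∩ Zara: (none).
Beatriz ∩ Vera ∩ Zara ∩ Callum: (none).
Windows ≥ 30 min: (none).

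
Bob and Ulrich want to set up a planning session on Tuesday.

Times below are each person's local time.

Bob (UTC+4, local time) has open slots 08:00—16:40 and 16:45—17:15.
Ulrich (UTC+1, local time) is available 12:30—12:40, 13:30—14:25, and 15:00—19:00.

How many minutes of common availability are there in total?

50 minutes

Bob → UTC: 04:00–12:40, 12:45–13:15.
Ulrich → UTC: 11:30–11:40, 12:30–13:25, 14:00–18:00.
Bob ∩ Ulrich: 11:30–11:40, 12:30–12:40, 12:45–13:15.
Total common minutes: 10 + 10 + 30 = 50.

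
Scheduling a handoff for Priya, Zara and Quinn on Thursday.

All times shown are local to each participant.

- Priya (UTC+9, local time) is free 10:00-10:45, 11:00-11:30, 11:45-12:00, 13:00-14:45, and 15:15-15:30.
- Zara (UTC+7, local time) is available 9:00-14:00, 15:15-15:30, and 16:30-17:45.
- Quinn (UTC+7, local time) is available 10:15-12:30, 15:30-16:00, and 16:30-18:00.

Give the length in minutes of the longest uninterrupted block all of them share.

Priya → UTC: 01:00–01:45, 02:00–02:30, 02:45–03:00, 04:00–05:45, 06:15–06:30.
Zara → UTC: 02:00–07:00, 08:15–08:30, 09:30–10:45.
Quinn → UTC: 03:15–05:30, 08:30–09:00, 09:30–11:00.
Priya ∩ Zara: 02:00–02:30, 02:45–03:00, 04:00–05:45, 06:15–06:30.
Priya ∩ Zara ∩ Quinn: 04:00–05:30.
Single common window of 90 minutes.

90 minutes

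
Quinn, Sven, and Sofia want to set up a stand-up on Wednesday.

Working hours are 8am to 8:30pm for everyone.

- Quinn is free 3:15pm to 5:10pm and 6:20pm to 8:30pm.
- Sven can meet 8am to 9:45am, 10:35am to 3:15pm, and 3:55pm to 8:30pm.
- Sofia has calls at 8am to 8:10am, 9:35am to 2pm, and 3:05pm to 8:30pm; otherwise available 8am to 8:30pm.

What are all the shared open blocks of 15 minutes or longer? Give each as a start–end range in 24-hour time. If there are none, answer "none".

none

Sofia free within 08:00–20:30: 08:10–09:35, 14:00–15:05.
Quinn ∩ Sven: 15:55–17:10, 18:20–20:30.
Quinn ∩ Sven ∩ Sofia: (none).
Windows ≥ 15 min: (none).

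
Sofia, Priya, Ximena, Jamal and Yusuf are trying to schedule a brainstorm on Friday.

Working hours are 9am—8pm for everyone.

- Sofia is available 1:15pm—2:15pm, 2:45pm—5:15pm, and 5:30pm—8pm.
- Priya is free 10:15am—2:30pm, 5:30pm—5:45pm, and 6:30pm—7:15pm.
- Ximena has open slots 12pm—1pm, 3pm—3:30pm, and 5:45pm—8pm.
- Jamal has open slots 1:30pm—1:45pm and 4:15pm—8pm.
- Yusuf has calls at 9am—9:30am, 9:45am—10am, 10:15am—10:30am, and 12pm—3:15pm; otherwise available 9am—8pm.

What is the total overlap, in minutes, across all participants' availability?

45 minutes

Yusuf free within 09:00–20:00: 09:30–09:45, 10:00–10:15, 10:30–12:00, 15:15–20:00.
Sofia ∩ Priya: 13:15–14:15, 17:30–17:45, 18:30–19:15.
Sofia ∩ Priya ∩ Ximena: 18:30–19:15.
Sofia ∩ Priya ∩ Ximena ∩ Jamal: 18:30–19:15.
Sofia ∩ Priya ∩ Ximena ∩ Jamal ∩ Yusuf: 18:30–19:15.
Total common minutes: 45.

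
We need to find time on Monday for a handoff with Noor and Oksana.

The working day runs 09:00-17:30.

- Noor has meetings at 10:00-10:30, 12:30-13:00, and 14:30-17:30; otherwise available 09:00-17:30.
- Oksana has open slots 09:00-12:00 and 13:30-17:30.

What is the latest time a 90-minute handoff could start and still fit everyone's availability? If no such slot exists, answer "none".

Noor free within 09:00–17:30: 09:00–10:00, 10:30–12:30, 13:00–14:30.
Noor ∩ Oksana: 09:00–10:00, 10:30–12:00, 13:30–14:30.
Windows ≥ 90 min: 10:30–12:00.
Latest start in the last window 10:30–12:00 is 12:00 − 90 min = 10:30.

10:30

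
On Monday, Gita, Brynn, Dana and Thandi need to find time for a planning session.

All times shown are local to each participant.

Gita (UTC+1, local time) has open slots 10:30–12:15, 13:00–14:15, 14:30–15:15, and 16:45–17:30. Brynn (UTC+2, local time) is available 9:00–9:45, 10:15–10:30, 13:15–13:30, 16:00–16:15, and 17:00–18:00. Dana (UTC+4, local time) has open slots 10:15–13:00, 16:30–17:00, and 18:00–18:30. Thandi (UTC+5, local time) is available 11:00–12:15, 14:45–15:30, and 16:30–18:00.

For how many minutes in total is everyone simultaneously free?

0 minutes

Gita → UTC: 09:30–11:15, 12:00–13:15, 13:30–14:15, 15:45–16:30.
Brynn → UTC: 07:00–07:45, 08:15–08:30, 11:15–11:30, 14:00–14:15, 15:00–16:00.
Dana → UTC: 06:15–09:00, 12:30–13:00, 14:00–14:30.
Thandi → UTC: 06:00–07:15, 09:45–10:30, 11:30–13:00.
Gita ∩ Brynn: 14:00–14:15, 15:45–16:00.
Gita ∩ Brynn ∩ Dana: 14:00–14:15.
Gita ∩ Brynn ∩ Dana ∩ Thandi: (none).
Total common minutes: 0.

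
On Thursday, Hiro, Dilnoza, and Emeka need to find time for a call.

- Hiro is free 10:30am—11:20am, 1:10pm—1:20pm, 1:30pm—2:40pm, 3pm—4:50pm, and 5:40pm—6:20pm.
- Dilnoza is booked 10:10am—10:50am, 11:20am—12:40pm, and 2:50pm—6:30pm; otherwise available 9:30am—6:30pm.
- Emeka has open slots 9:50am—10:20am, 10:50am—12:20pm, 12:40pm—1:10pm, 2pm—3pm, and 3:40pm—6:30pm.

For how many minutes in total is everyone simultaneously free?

Dilnoza free within 09:30–18:30: 09:30–10:10, 10:50–11:20, 12:40–14:50.
Hiro ∩ Dilnoza: 10:50–11:20, 13:10–13:20, 13:30–14:40.
Hiro ∩ Dilnoza ∩ Emeka: 10:50–11:20, 14:00–14:40.
Total common minutes: 30 + 40 = 70.

70 minutes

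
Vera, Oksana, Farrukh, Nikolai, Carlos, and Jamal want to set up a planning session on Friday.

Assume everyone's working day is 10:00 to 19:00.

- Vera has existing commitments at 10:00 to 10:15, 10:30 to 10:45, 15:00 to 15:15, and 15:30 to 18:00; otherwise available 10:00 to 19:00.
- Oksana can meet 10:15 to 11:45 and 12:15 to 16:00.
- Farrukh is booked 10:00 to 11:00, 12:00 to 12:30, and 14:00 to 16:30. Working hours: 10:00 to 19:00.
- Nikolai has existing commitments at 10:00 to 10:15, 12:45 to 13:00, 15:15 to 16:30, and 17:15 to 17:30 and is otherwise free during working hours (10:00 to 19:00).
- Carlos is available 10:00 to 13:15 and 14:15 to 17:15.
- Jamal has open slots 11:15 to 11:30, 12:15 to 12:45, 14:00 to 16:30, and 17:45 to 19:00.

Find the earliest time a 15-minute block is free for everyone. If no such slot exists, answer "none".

Vera free within 10:00–19:00: 10:15–10:30, 10:45–15:00, 15:15–15:30, 18:00–19:00.
Farrukh free within 10:00–19:00: 11:00–12:00, 12:30–14:00, 16:30–19:00.
Nikolai free within 10:00–19:00: 10:15–12:45, 13:00–15:15, 16:30–17:15, 17:30–19:00.
Vera ∩ Oksana: 10:15–10:30, 10:45–11:45, 12:15–15:00, 15:15–15:30.
Vera ∩ Oksana ∩ Farrukh: 11:00–11:45, 12:30–14:00.
Vera ∩ Oksana ∩ Farrukh ∩ Nikolai: 11:00–11:45, 12:30–12:45, 13:00–14:00.
Vera ∩ Oksana ∩ Farrukh ∩ Nikolai ∩ Carlos: 11:00–11:45, 12:30–12:45, 13:00–13:15.
Vera ∩ Oksana ∩ Farrukh ∩ Nikolai ∩ Carlos ∩ Jamal: 11:15–11:30, 12:30–12:45.
Windows ≥ 15 min: 11:15–11:30, 12:30–12:45.
Earliest such window starts at 11:15.

11:15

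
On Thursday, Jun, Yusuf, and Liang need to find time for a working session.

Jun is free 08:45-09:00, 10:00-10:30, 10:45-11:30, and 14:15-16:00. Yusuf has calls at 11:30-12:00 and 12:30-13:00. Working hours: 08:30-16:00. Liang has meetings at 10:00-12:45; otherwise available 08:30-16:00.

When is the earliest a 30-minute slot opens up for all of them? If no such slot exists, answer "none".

Yusuf free within 08:30–16:00: 08:30–11:30, 12:00–12:30, 13:00–16:00.
Liang free within 08:30–16:00: 08:30–10:00, 12:45–16:00.
Jun ∩ Yusuf: 08:45–09:00, 10:00–10:30, 10:45–11:30, 14:15–16:00.
Jun ∩ Yusuf ∩ Liang: 08:45–09:00, 14:15–16:00.
Windows ≥ 30 min: 14:15–16:00.
Earliest such window starts at 14:15.

14:15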